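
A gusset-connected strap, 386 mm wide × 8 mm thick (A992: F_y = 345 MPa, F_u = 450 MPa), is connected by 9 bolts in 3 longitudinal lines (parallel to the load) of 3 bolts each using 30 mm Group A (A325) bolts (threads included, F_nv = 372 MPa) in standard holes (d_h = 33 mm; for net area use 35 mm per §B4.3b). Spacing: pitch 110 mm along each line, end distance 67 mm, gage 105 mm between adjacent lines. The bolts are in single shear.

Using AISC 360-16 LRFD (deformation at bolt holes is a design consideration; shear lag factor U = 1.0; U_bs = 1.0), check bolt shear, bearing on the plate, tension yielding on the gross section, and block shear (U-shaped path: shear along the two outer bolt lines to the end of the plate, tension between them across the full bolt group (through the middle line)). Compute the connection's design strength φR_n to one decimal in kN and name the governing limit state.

Bolt shear: A_b = π(30)²/4 = 706.86 mm². φR_n = 0.75 × 372 × 706.86 × 9 × 1 = 1774.9 kN.
Bearing (8 mm plate, F_u = 450 MPa): end bolts L_c = 67 − 33/2 = 50.5, R_n = min(1.2×50.5×8×450, 2.4×30×8×450) = 218.16 kN/bolt; interior L_c = 110 − 33 = 77, R_n = 259.2 kN/bolt. φR_n = 0.75 × (3×218.16 + 6×259.2) = 1657.3 kN.
Tension yield (gross): A_g = 386×8 = 3088 mm². φR_n = 0.90 × 345 × 3088 = 958.8 kN.
Block shear: shear path 2×[67+2×110] = 2×287 mm, A_gv = 4592, A_nv = 2×(287 − 2.5×35)×8 = 3192 mm²; tension across gage: (210 − 2×35)×8 = 1120 mm². R_n = min(0.6×450×3192, 0.6×345×4592) + 1.0×450×1120 = min(861.84, 950.54) + 504 = 1365.8 kN. φR_n = 0.75 × 1365.8 = 1024.4 kN.
Governing: min(1774.9, 1657.3, 958.8, 1024.4) = 958.8 kN → gross-section yield.

958.8 kN (gross-section yield governs)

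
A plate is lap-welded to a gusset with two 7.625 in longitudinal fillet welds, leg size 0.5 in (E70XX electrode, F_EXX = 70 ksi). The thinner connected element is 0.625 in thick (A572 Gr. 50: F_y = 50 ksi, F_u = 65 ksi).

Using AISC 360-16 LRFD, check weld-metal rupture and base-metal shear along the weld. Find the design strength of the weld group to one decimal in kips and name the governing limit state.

Weld metal: throat = 0.707×0.5 = 0.3535 in, L = 2×7.625 = 15.25 in. φR_n = 0.75 × 0.6 × 70 × 0.3535 × 15.25 = 169.8 kips.
Base metal shear (0.625 in plate): yield φR_n = 1.0×0.6×50×0.625×15.25 = 285.9 kips; rupture φR_n = 0.75×0.6×65×0.625×15.25 = 278.8 kips; take 278.8 kips (rupture).
Governing: min(169.8, 278.8) = 169.8 kips → weld metal.

169.8 kips (weld metal governs)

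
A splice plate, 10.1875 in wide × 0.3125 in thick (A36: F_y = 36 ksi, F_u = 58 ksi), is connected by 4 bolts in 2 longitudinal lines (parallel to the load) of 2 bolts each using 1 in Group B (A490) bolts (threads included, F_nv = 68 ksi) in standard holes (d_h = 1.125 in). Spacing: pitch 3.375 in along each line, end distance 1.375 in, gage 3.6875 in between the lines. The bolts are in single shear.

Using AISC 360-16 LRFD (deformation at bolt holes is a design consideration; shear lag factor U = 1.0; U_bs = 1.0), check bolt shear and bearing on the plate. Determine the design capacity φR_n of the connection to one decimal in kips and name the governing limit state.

Bolt shear: A_b = π(1)²/4 = 0.7854 in². φR_n = 0.75 × 68 × 0.7854 × 4 × 1 = 160.2 kips.
Bearing (0.3125 in plate, F_u = 58 ksi): end bolts L_c = 1.375 − 1.125/2 = 0.8125, R_n = min(1.2×0.8125×0.3125×58, 2.4×1×0.3125×58) = 17.672 kips/bolt; interior L_c = 3.375 − 1.125 = 2.25, R_n = 43.5 kips/bolt. φR_n = 0.75 × (2×17.672 + 2×43.5) = 91.8 kips.
Governing: min(160.2, 91.8) = 91.8 kips → bearing.

91.8 kips (bearing governs)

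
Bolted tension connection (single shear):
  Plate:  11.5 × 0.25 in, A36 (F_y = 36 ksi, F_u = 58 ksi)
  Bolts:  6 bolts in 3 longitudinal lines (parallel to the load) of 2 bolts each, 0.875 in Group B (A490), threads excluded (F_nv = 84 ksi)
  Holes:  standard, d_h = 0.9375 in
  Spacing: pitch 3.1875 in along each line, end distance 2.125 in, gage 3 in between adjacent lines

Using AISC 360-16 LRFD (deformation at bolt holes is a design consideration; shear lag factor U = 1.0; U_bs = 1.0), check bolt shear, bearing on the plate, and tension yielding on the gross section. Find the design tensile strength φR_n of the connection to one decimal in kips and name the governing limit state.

Bolt shear: A_b = π(0.875)²/4 = 0.60132 in². φR_n = 0.75 × 84 × 0.60132 × 6 × 1 = 227.3 kips.
Bearing (0.25 in plate, F_u = 58 ksi): end bolts L_c = 2.125 − 0.9375/2 = 1.65625, R_n = min(1.2×1.65625×0.25×58, 2.4×0.875×0.25×58) = 28.819 kips/bolt; interior L_c = 3.1875 − 0.9375 = 2.25, R_n = 30.45 kips/bolt. φR_n = 0.75 × (3×28.819 + 3×30.45) = 133.4 kips.
Tension yield (gross): A_g = 11.5×0.25 = 2.875 in². φR_n = 0.90 × 36 × 2.875 = 93.2 kips.
Governing: min(227.3, 133.4, 93.2) = 93.2 kips → gross-section yield.

93.2 kips (gross-section yield governs)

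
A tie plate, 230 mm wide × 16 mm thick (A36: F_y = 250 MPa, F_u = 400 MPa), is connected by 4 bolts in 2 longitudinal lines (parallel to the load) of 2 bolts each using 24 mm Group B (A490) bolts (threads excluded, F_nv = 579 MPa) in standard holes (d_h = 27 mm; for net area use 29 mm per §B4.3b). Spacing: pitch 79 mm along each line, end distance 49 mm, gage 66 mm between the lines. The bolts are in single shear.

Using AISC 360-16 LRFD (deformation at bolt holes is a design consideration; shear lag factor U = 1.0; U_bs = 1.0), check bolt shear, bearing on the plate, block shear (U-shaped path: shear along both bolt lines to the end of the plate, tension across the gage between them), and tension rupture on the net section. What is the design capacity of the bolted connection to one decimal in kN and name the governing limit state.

638.4 kN (block shear governs)

Bolt shear: A_b = π(24)²/4 = 452.39 mm². φR_n = 0.75 × 579 × 452.39 × 4 × 1 = 785.8 kN.
Bearing (16 mm plate, F_u = 400 MPa): end bolts L_c = 49 − 27/2 = 35.5, R_n = min(1.2×35.5×16×400, 2.4×24×16×400) = 272.64 kN/bolt; interior L_c = 79 − 27 = 52, R_n = 368.64 kN/bolt. φR_n = 0.75 × (2×272.64 + 2×368.64) = 961.9 kN.
Block shear: shear path 2×[49+1×79] = 2×128 mm, A_gv = 4096, A_nv = 2×(128 − 1.5×29)×16 = 2704 mm²; tension across gage: (66 − 1×29)×16 = 592 mm². R_n = min(0.6×400×2704, 0.6×250×4096) + 1.0×400×592 = min(648.96, 614.4) + 236.8 = 851.2 kN. φR_n = 0.75 × 851.2 = 638.4 kN.
Tension rupture (net): A_n = (230 − 2×29)×16 = 2752 mm² (U = 1.0, A_e = A_n). φR_n = 0.75 × 400 × 2752 = 825.6 kN.
Governing: min(785.8, 961.9, 638.4, 825.6) = 638.4 kN → block shear.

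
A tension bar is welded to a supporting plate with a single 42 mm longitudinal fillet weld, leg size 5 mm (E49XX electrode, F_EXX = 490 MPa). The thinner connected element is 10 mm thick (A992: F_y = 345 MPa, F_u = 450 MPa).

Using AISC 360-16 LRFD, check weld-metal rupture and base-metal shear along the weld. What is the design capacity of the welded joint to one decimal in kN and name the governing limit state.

Weld metal: throat = 0.707×5 = 3.535 mm, L = 42 mm. φR_n = 0.75 × 0.6 × 490 × 3.535 × 42 = 32.7 kN.
Base metal shear (10 mm plate): yield φR_n = 1.0×0.6×345×10×42 = 86.9 kN; rupture φR_n = 0.75×0.6×450×10×42 = 85.1 kN; take 85.1 kN (rupture).
Governing: min(32.7, 85.1) = 32.7 kN → weld metal.

32.7 kN (weld metal governs)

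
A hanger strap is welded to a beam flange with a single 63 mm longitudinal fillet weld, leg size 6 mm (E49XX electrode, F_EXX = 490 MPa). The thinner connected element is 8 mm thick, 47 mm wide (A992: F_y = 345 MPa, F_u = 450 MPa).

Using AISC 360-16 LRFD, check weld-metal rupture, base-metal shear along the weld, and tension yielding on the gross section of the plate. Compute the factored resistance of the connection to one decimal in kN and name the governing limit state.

58.9 kN (weld metal governs)

Weld metal: throat = 0.707×6 = 4.242 mm, L = 63 mm. φR_n = 0.75 × 0.6 × 490 × 4.242 × 63 = 58.9 kN.
Base metal shear (8 mm plate): yield φR_n = 1.0×0.6×345×8×63 = 104.3 kN; rupture φR_n = 0.75×0.6×450×8×63 = 102.1 kN; take 102.1 kN (rupture).
Tension yield (gross): A_g = 47×8 = 376 mm². φR_n = 0.90 × 345 × 376 = 116.7 kN.
Governing: min(58.9, 102.1, 116.7) = 58.9 kN → weld metal.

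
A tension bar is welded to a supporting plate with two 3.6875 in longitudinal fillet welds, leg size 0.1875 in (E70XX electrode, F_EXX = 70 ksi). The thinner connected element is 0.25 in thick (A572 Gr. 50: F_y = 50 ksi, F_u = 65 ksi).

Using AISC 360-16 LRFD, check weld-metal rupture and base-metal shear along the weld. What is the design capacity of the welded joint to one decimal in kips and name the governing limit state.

Weld metal: throat = 0.707×0.1875 = 0.13256 in, L = 2×3.6875 = 7.375 in. φR_n = 0.75 × 0.6 × 70 × 0.13256 × 7.375 = 30.8 kips.
Base metal shear (0.25 in plate): yield φR_n = 1.0×0.6×50×0.25×7.375 = 55.3 kips; rupture φR_n = 0.75×0.6×65×0.25×7.375 = 53.9 kips; take 53.9 kips (rupture).
Governing: min(30.8, 53.9) = 30.8 kips → weld metal.

30.8 kips (weld metal governs)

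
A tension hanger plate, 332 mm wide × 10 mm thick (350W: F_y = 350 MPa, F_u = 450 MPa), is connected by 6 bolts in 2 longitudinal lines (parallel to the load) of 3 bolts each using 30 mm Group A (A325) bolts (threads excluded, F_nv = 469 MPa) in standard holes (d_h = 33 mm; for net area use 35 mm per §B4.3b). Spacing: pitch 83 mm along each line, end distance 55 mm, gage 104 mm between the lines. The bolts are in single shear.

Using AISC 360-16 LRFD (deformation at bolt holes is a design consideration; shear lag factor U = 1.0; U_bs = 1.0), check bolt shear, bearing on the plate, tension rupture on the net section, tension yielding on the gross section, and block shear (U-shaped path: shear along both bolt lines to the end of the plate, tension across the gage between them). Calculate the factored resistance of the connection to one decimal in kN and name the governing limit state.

Bolt shear: A_b = π(30)²/4 = 706.86 mm². φR_n = 0.75 × 469 × 706.86 × 6 × 1 = 1491.8 kN.
Bearing (10 mm plate, F_u = 450 MPa): end bolts L_c = 55 − 33/2 = 38.5, R_n = min(1.2×38.5×10×450, 2.4×30×10×450) = 207.9 kN/bolt; interior L_c = 83 − 33 = 50, R_n = 270 kN/bolt. φR_n = 0.75 × (2×207.9 + 4×270) = 1121.9 kN.
Tension rupture (net): A_n = (332 − 2×35)×10 = 2620 mm² (U = 1.0, A_e = A_n). φR_n = 0.75 × 450 × 2620 = 884.3 kN.
Tension yield (gross): A_g = 332×10 = 3320 mm². φR_n = 0.90 × 350 × 3320 = 1045.8 kN.
Block shear: shear path 2×[55+2×83] = 2×221 mm, A_gv = 4420, A_nv = 2×(221 − 2.5×35)×10 = 2670 mm²; tension across gage: (104 − 1×35)×10 = 690 mm². R_n = min(0.6×450×2670, 0.6×350×4420) + 1.0×450×690 = min(720.9, 928.2) + 310.5 = 1031.4 kN. φR_n = 0.75 × 1031.4 = 773.6 kN.
Governing: min(1491.8, 1121.9, 884.3, 1045.8, 773.6) = 773.6 kN → block shear.

773.6 kN (block shear governs)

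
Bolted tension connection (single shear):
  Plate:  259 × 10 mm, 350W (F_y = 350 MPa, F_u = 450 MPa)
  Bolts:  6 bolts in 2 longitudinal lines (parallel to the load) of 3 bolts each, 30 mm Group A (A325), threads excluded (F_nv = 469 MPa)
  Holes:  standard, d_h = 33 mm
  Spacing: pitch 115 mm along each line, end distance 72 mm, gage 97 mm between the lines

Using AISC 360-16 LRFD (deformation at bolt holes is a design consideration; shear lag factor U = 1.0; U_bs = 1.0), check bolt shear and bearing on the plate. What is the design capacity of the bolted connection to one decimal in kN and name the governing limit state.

1421.6 kN (bearing governs)

Bolt shear: A_b = π(30)²/4 = 706.86 mm². φR_n = 0.75 × 469 × 706.86 × 6 × 1 = 1491.8 kN.
Bearing (10 mm plate, F_u = 450 MPa): end bolts L_c = 72 − 33/2 = 55.5, R_n = min(1.2×55.5×10×450, 2.4×30×10×450) = 299.7 kN/bolt; interior L_c = 115 − 33 = 82, R_n = 324 kN/bolt. φR_n = 0.75 × (2×299.7 + 4×324) = 1421.6 kN.
Governing: min(1491.8, 1421.6) = 1421.6 kN → bearing.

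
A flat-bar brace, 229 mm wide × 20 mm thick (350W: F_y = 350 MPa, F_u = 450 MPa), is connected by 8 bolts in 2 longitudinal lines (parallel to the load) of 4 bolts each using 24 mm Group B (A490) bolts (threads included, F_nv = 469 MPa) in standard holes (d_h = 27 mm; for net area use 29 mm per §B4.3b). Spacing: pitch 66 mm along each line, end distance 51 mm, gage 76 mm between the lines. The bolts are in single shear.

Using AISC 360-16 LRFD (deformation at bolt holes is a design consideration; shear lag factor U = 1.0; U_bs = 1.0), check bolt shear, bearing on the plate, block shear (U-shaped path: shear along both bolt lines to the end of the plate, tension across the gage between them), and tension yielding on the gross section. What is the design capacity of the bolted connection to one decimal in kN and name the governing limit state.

Bolt shear: A_b = π(24)²/4 = 452.39 mm². φR_n = 0.75 × 469 × 452.39 × 8 × 1 = 1273.0 kN.
Bearing (20 mm plate, F_u = 450 MPa): end bolts L_c = 51 − 27/2 = 37.5, R_n = min(1.2×37.5×20×450, 2.4×24×20×450) = 405 kN/bolt; interior L_c = 66 − 27 = 39, R_n = 421.2 kN/bolt. φR_n = 0.75 × (2×405 + 6×421.2) = 2502.9 kN.
Block shear: shear path 2×[51+3×66] = 2×249 mm, A_gv = 9960, A_nv = 2×(249 − 3.5×29)×20 = 5900 mm²; tension across gage: (76 − 1×29)×20 = 940 mm². R_n = min(0.6×450×5900, 0.6×350×9960) + 1.0×450×940 = min(1593, 2091.6) + 423 = 2016 kN. φR_n = 0.75 × 2016 = 1512.0 kN.
Tension yield (gross): A_g = 229×20 = 4580 mm². φR_n = 0.90 × 350 × 4580 = 1442.7 kN.
Governing: min(1273.0, 2502.9, 1512.0, 1442.7) = 1273.0 kN → bolt shear.

1273.0 kN (bolt shear governs)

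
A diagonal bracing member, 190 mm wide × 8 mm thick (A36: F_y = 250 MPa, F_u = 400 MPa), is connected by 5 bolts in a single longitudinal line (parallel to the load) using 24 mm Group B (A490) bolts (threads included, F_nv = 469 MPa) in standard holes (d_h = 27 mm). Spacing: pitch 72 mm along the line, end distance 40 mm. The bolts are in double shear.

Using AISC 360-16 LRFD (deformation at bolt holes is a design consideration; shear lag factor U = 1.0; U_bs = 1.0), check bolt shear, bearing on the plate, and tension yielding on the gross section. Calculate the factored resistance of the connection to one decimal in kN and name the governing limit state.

342.0 kN (gross-section yield governs)

Bolt shear: A_b = π(24)²/4 = 452.39 mm². φR_n = 0.75 × 469 × 452.39 × 5 × 2 = 1591.3 kN.
Bearing (8 mm plate, F_u = 400 MPa): end bolts L_c = 40 − 27/2 = 26.5, R_n = min(1.2×26.5×8×400, 2.4×24×8×400) = 101.76 kN/bolt; interior L_c = 72 − 27 = 45, R_n = 172.8 kN/bolt. φR_n = 0.75 × (1×101.76 + 4×172.8) = 594.7 kN.
Tension yield (gross): A_g = 190×8 = 1520 mm². φR_n = 0.90 × 250 × 1520 = 342.0 kN.
Governing: min(1591.3, 594.7, 342.0) = 342.0 kN → gross-section yield.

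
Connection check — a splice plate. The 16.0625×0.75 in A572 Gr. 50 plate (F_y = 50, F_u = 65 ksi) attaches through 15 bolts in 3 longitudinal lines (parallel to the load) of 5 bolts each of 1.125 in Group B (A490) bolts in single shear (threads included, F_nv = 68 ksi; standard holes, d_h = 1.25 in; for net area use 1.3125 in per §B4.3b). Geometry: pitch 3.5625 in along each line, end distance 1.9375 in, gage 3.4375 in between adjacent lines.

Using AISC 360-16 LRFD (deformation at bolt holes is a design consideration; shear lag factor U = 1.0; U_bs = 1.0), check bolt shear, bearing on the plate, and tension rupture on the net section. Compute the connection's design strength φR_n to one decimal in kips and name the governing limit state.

Bolt shear: A_b = π(1.125)²/4 = 0.99402 in². φR_n = 0.75 × 68 × 0.99402 × 15 × 1 = 760.4 kips.
Bearing (0.75 in plate, F_u = 65 ksi): end bolts L_c = 1.9375 − 1.25/2 = 1.3125, R_n = min(1.2×1.3125×0.75×65, 2.4×1.125×0.75×65) = 76.781 kips/bolt; interior L_c = 3.5625 − 1.25 = 2.3125, R_n = 131.63 kips/bolt. φR_n = 0.75 × (3×76.781 + 12×131.63) = 1357.4 kips.
Tension rupture (net): A_n = (16.0625 − 3×1.3125)×0.75 = 9.0938 in² (U = 1.0, A_e = A_n). φR_n = 0.75 × 65 × 9.0938 = 443.3 kips.
Governing: min(760.4, 1357.4, 443.3) = 443.3 kips → net-section rupture.

443.3 kips (net-section rupture governs)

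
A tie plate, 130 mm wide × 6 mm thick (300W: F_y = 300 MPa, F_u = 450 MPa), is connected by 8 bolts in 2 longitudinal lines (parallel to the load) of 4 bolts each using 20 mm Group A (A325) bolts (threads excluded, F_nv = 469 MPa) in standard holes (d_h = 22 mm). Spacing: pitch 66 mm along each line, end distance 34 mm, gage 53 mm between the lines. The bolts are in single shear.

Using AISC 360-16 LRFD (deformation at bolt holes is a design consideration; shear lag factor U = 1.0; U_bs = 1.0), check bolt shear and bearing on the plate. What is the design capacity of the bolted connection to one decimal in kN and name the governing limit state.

Bolt shear: A_b = π(20)²/4 = 314.16 mm². φR_n = 0.75 × 469 × 314.16 × 8 × 1 = 884.0 kN.
Bearing (6 mm plate, F_u = 450 MPa): end bolts L_c = 34 − 22/2 = 23, R_n = min(1.2×23×6×450, 2.4×20×6×450) = 74.52 kN/bolt; interior L_c = 66 − 22 = 44, R_n = 129.6 kN/bolt. φR_n = 0.75 × (2×74.52 + 6×129.6) = 695.0 kN.
Governing: min(884.0, 695.0) = 695.0 kN → bearing.

695.0 kN (bearing governs)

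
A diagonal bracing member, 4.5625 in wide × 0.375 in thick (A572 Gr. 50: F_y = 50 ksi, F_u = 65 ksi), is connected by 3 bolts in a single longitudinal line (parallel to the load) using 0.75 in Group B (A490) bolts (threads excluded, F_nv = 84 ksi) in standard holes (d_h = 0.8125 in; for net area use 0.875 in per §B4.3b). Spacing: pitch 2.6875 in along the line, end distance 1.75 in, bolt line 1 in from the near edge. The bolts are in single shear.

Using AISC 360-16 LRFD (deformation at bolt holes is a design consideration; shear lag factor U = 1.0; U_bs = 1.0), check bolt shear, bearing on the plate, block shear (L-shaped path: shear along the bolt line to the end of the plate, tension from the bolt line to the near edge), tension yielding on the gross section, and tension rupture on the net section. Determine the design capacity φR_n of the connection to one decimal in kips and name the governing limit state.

Bolt shear: A_b = π(0.75)²/4 = 0.44179 in². φR_n = 0.75 × 84 × 0.44179 × 3 × 1 = 83.5 kips.
Bearing (0.375 in plate, F_u = 65 ksi): end bolts L_c = 1.75 − 0.8125/2 = 1.34375, R_n = min(1.2×1.34375×0.375×65, 2.4×0.75×0.375×65) = 39.305 kips/bolt; interior L_c = 2.6875 − 0.8125 = 1.875, R_n = 43.875 kips/bolt. φR_n = 0.75 × (1×39.305 + 2×43.875) = 95.3 kips.
Block shear: shear path 1×[1.75+2×2.6875] = 1×7.125 in, A_gv = 2.6719, A_nv = 1×(7.125 − 2.5×0.875)×0.375 = 1.8516 in²; tension to near edge: (1 − 0.5×0.875)×0.375 = 0.21094 in². R_n = min(0.6×65×1.8516, 0.6×50×2.6719) + 1.0×65×0.21094 = min(72.212, 80.157) + 13.711 = 85.923 kips. φR_n = 0.75 × 85.923 = 64.4 kips.
Tension yield (gross): A_g = 4.5625×0.375 = 1.7109 in². φR_n = 0.90 × 50 × 1.7109 = 77.0 kips.
Tension rupture (net): A_n = (4.5625 − 1×0.875)×0.375 = 1.3828 in² (U = 1.0, A_e = A_n). φR_n = 0.75 × 65 × 1.3828 = 67.4 kips.
Governing: min(83.5, 95.3, 64.4, 77.0, 67.4) = 64.4 kips → block shear.

64.4 kips (block shear governs)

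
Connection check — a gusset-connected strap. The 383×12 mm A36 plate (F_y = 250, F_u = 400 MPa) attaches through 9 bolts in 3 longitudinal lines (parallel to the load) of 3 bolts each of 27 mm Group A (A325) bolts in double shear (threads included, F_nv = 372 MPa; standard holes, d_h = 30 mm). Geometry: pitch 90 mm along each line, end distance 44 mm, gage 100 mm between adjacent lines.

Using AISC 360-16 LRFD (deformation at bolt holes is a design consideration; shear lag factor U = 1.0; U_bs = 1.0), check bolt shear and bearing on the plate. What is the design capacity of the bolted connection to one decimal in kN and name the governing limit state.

1775.5 kN (bearing governs)

Bolt shear: A_b = π(27)²/4 = 572.56 mm². φR_n = 0.75 × 372 × 572.56 × 9 × 2 = 2875.4 kN.
Bearing (12 mm plate, F_u = 400 MPa): end bolts L_c = 44 − 30/2 = 29, R_n = min(1.2×29×12×400, 2.4×27×12×400) = 167.04 kN/bolt; interior L_c = 90 − 30 = 60, R_n = 311.04 kN/bolt. φR_n = 0.75 × (3×167.04 + 6×311.04) = 1775.5 kN.
Governing: min(2875.4, 1775.5) = 1775.5 kN → bearing.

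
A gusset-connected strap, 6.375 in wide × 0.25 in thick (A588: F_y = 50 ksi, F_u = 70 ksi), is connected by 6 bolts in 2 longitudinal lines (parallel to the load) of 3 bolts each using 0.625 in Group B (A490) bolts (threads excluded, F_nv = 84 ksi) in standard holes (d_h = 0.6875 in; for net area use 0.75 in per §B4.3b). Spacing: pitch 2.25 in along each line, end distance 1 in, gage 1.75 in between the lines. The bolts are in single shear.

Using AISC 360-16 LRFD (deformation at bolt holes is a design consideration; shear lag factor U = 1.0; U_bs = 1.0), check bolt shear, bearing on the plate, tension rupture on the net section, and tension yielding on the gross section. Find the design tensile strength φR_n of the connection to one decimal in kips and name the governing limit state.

64.0 kips (net-section rupture governs)

Bolt shear: A_b = π(0.625)²/4 = 0.3068 in². φR_n = 0.75 × 84 × 0.3068 × 6 × 1 = 116.0 kips.
Bearing (0.25 in plate, F_u = 70 ksi): end bolts L_c = 1 − 0.6875/2 = 0.65625, R_n = min(1.2×0.65625×0.25×70, 2.4×0.625×0.25×70) = 13.781 kips/bolt; interior L_c = 2.25 − 0.6875 = 1.5625, R_n = 26.25 kips/bolt. φR_n = 0.75 × (2×13.781 + 4×26.25) = 99.4 kips.
Tension rupture (net): A_n = (6.375 − 2×0.75)×0.25 = 1.2188 in² (U = 1.0, A_e = A_n). φR_n = 0.75 × 70 × 1.2188 = 64.0 kips.
Tension yield (gross): A_g = 6.375×0.25 = 1.5938 in². φR_n = 0.90 × 50 × 1.5938 = 71.7 kips.
Governing: min(116.0, 99.4, 64.0, 71.7) = 64.0 kips → net-section rupture.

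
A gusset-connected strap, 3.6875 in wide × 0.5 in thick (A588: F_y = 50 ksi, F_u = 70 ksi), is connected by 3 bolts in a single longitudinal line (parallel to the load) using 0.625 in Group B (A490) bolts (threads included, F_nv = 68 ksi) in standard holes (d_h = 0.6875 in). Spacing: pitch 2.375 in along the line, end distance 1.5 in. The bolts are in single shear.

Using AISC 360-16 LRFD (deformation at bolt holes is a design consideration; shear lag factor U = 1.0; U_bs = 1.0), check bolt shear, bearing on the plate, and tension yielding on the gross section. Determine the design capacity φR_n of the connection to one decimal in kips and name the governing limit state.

Bolt shear: A_b = π(0.625)²/4 = 0.3068 in². φR_n = 0.75 × 68 × 0.3068 × 3 × 1 = 46.9 kips.
Bearing (0.5 in plate, F_u = 70 ksi): end bolts L_c = 1.5 − 0.6875/2 = 1.15625, R_n = min(1.2×1.15625×0.5×70, 2.4×0.625×0.5×70) = 48.563 kips/bolt; interior L_c = 2.375 − 0.6875 = 1.6875, R_n = 52.5 kips/bolt. φR_n = 0.75 × (1×48.563 + 2×52.5) = 115.2 kips.
Tension yield (gross): A_g = 3.6875×0.5 = 1.8438 in². φR_n = 0.90 × 50 × 1.8438 = 83.0 kips.
Governing: min(46.9, 115.2, 83.0) = 46.9 kips → bolt shear.

46.9 kips (bolt shear governs)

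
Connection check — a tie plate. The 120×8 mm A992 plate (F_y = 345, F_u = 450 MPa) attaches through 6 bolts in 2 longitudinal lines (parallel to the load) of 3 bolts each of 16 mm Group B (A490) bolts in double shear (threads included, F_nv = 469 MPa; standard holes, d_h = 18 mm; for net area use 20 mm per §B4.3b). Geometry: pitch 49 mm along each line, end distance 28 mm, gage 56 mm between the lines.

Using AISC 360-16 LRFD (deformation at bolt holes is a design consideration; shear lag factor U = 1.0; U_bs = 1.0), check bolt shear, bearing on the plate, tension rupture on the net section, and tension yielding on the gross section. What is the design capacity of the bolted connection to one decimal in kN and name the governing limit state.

216.0 kN (net-section rupture governs)

Bolt shear: A_b = π(16)²/4 = 201.06 mm². φR_n = 0.75 × 469 × 201.06 × 6 × 2 = 848.7 kN.
Bearing (8 mm plate, F_u = 450 MPa): end bolts L_c = 28 − 18/2 = 19, R_n = min(1.2×19×8×450, 2.4×16×8×450) = 82.08 kN/bolt; interior L_c = 49 − 18 = 31, R_n = 133.92 kN/bolt. φR_n = 0.75 × (2×82.08 + 4×133.92) = 524.9 kN.
Tension rupture (net): A_n = (120 − 2×20)×8 = 640 mm² (U = 1.0, A_e = A_n). φR_n = 0.75 × 450 × 640 = 216.0 kN.
Tension yield (gross): A_g = 120×8 = 960 mm². φR_n = 0.90 × 345 × 960 = 298.1 kN.
Governing: min(848.7, 524.9, 216.0, 298.1) = 216.0 kN → net-section rupture.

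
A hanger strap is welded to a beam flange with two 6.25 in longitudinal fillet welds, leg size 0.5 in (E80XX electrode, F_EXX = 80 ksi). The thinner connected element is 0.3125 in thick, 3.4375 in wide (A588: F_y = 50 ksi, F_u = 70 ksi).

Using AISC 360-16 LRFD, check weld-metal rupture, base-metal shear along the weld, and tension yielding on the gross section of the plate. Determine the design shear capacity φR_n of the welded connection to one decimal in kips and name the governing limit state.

48.3 kips (gross-section yield governs)

Weld metal: throat = 0.707×0.5 = 0.3535 in, L = 2×6.25 = 12.5 in. φR_n = 0.75 × 0.6 × 80 × 0.3535 × 12.5 = 159.1 kips.
Base metal shear (0.3125 in plate): yield φR_n = 1.0×0.6×50×0.3125×12.5 = 117.2 kips; rupture φR_n = 0.75×0.6×70×0.3125×12.5 = 123.0 kips; take 117.2 kips (yield).
Tension yield (gross): A_g = 3.4375×0.3125 = 1.0742 in². φR_n = 0.90 × 50 × 1.0742 = 48.3 kips.
Governing: min(159.1, 117.2, 48.3) = 48.3 kips → gross-section yield.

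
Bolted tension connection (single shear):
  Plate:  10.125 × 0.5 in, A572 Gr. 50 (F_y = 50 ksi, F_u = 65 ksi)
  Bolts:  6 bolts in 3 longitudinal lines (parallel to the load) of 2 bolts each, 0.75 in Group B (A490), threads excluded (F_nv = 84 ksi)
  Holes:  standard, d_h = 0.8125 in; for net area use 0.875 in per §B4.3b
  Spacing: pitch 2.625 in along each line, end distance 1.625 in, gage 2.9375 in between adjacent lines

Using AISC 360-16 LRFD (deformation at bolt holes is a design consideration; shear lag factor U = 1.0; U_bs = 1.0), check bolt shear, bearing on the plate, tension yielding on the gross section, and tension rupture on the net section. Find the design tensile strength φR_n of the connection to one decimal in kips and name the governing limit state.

Bolt shear: A_b = π(0.75)²/4 = 0.44179 in². φR_n = 0.75 × 84 × 0.44179 × 6 × 1 = 167.0 kips.
Bearing (0.5 in plate, F_u = 65 ksi): end bolts L_c = 1.625 − 0.8125/2 = 1.21875, R_n = min(1.2×1.21875×0.5×65, 2.4×0.75×0.5×65) = 47.531 kips/bolt; interior L_c = 2.625 − 0.8125 = 1.8125, R_n = 58.5 kips/bolt. φR_n = 0.75 × (3×47.531 + 3×58.5) = 238.6 kips.
Tension yield (gross): A_g = 10.125×0.5 = 5.0625 in². φR_n = 0.90 × 50 × 5.0625 = 227.8 kips.
Tension rupture (net): A_n = (10.125 − 3×0.875)×0.5 = 3.75 in² (U = 1.0, A_e = A_n). φR_n = 0.75 × 65 × 3.75 = 182.8 kips.
Governing: min(167.0, 238.6, 227.8, 182.8) = 167.0 kips → bolt shear.

167.0 kips (bolt shear governs)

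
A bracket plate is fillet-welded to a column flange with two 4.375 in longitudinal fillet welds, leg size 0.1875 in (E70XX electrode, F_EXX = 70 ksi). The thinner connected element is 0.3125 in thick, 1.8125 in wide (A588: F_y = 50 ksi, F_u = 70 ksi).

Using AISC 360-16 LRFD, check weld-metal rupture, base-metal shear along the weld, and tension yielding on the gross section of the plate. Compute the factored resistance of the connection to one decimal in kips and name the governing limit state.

25.5 kips (gross-section yield governs)

Weld metal: throat = 0.707×0.1875 = 0.13256 in, L = 2×4.375 = 8.75 in. φR_n = 0.75 × 0.6 × 70 × 0.13256 × 8.75 = 36.5 kips.
Base metal shear (0.3125 in plate): yield φR_n = 1.0×0.6×50×0.3125×8.75 = 82.0 kips; rupture φR_n = 0.75×0.6×70×0.3125×8.75 = 86.1 kips; take 82.0 kips (yield).
Tension yield (gross): A_g = 1.8125×0.3125 = 0.56641 in². φR_n = 0.90 × 50 × 0.56641 = 25.5 kips.
Governing: min(36.5, 82.0, 25.5) = 25.5 kips → gross-section yield.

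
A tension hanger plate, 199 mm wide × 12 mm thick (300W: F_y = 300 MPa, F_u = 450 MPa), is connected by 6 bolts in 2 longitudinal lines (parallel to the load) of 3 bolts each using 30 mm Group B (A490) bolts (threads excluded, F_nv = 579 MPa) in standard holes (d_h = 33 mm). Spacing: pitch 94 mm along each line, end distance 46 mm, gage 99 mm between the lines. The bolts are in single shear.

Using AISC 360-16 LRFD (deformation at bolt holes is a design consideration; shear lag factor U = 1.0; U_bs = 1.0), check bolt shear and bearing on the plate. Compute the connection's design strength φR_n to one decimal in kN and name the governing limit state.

1453.1 kN (bearing governs)

Bolt shear: A_b = π(30)²/4 = 706.86 mm². φR_n = 0.75 × 579 × 706.86 × 6 × 1 = 1841.7 kN.
Bearing (12 mm plate, F_u = 450 MPa): end bolts L_c = 46 − 33/2 = 29.5, R_n = min(1.2×29.5×12×450, 2.4×30×12×450) = 191.16 kN/bolt; interior L_c = 94 − 33 = 61, R_n = 388.8 kN/bolt. φR_n = 0.75 × (2×191.16 + 4×388.8) = 1453.1 kN.
Governing: min(1841.7, 1453.1) = 1453.1 kN → bearing.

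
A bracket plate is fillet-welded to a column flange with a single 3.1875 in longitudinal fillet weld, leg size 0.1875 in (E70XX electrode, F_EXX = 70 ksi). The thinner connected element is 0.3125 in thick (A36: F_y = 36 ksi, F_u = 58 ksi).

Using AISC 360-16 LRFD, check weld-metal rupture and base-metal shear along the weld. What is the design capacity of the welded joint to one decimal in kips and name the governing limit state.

Weld metal: throat = 0.707×0.1875 = 0.13256 in, L = 3.1875 in. φR_n = 0.75 × 0.6 × 70 × 0.13256 × 3.1875 = 13.3 kips.
Base metal shear (0.3125 in plate): yield φR_n = 1.0×0.6×36×0.3125×3.1875 = 21.5 kips; rupture φR_n = 0.75×0.6×58×0.3125×3.1875 = 26.0 kips; take 21.5 kips (yield).
Governing: min(13.3, 21.5) = 13.3 kips → weld metal.

13.3 kips (weld metal governs)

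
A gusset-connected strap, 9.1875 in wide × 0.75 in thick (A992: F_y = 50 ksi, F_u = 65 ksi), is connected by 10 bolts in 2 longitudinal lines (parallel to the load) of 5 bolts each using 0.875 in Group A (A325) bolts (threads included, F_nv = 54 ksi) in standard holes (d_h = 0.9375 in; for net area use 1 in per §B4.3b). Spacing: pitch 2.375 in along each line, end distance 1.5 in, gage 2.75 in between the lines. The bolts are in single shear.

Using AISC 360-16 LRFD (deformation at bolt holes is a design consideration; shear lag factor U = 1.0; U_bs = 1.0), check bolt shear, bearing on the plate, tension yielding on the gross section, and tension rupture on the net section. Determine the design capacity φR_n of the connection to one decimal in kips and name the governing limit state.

Bolt shear: A_b = π(0.875)²/4 = 0.60132 in². φR_n = 0.75 × 54 × 0.60132 × 10 × 1 = 243.5 kips.
Bearing (0.75 in plate, F_u = 65 ksi): end bolts L_c = 1.5 − 0.9375/2 = 1.03125, R_n = min(1.2×1.03125×0.75×65, 2.4×0.875×0.75×65) = 60.328 kips/bolt; interior L_c = 2.375 − 0.9375 = 1.4375, R_n = 84.094 kips/bolt. φR_n = 0.75 × (2×60.328 + 8×84.094) = 595.1 kips.
Tension yield (gross): A_g = 9.1875×0.75 = 6.8906 in². φR_n = 0.90 × 50 × 6.8906 = 310.1 kips.
Tension rupture (net): A_n = (9.1875 − 2×1)×0.75 = 5.3906 in² (U = 1.0, A_e = A_n). φR_n = 0.75 × 65 × 5.3906 = 262.8 kips.
Governing: min(243.5, 595.1, 310.1, 262.8) = 243.5 kips → bolt shear.

243.5 kips (bolt shear governs)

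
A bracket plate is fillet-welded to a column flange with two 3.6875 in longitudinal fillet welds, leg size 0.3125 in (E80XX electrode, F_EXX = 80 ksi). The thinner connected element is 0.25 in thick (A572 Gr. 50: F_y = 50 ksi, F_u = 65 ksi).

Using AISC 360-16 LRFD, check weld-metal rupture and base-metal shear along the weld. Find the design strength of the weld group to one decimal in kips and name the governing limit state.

53.9 kips (base-metal shear governs)

Weld metal: throat = 0.707×0.3125 = 0.22094 in, L = 2×3.6875 = 7.375 in. φR_n = 0.75 × 0.6 × 80 × 0.22094 × 7.375 = 58.7 kips.
Base metal shear (0.25 in plate): yield φR_n = 1.0×0.6×50×0.25×7.375 = 55.3 kips; rupture φR_n = 0.75×0.6×65×0.25×7.375 = 53.9 kips; take 53.9 kips (rupture).
Governing: min(58.7, 53.9) = 53.9 kips → base-metal shear.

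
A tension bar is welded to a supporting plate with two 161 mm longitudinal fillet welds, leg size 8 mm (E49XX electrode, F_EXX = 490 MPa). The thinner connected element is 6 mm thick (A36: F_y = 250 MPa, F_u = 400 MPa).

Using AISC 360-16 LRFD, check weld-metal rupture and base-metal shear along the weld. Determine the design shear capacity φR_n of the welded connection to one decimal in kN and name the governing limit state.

289.8 kN (base-metal shear governs)

Weld metal: throat = 0.707×8 = 5.656 mm, L = 2×161 = 322 mm. φR_n = 0.75 × 0.6 × 490 × 5.656 × 322 = 401.6 kN.
Base metal shear (6 mm plate): yield φR_n = 1.0×0.6×250×6×322 = 289.8 kN; rupture φR_n = 0.75×0.6×400×6×322 = 347.8 kN; take 289.8 kN (yield).
Governing: min(401.6, 289.8) = 289.8 kN → base-metal shear.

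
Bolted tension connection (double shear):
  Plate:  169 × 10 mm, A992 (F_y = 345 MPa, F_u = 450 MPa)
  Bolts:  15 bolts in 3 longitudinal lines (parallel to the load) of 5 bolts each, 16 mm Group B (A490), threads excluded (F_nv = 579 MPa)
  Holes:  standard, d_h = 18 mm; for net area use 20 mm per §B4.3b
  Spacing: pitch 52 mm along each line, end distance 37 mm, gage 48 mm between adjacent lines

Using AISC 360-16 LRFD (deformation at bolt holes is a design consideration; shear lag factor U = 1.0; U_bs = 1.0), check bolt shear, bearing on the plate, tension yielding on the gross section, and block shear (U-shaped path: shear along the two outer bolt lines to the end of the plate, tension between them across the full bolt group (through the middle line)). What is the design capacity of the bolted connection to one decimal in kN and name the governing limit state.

524.7 kN (gross-section yield governs)

Bolt shear: A_b = π(16)²/4 = 201.06 mm². φR_n = 0.75 × 579 × 201.06 × 15 × 2 = 2619.3 kN.
Bearing (10 mm plate, F_u = 450 MPa): end bolts L_c = 37 − 18/2 = 28, R_n = min(1.2×28×10×450, 2.4×16×10×450) = 151.2 kN/bolt; interior L_c = 52 − 18 = 34, R_n = 172.8 kN/bolt. φR_n = 0.75 × (3×151.2 + 12×172.8) = 1895.4 kN.
Tension yield (gross): A_g = 169×10 = 1690 mm². φR_n = 0.90 × 345 × 1690 = 524.7 kN.
Block shear: shear path 2×[37+4×52] = 2×245 mm, A_gv = 4900, A_nv = 2×(245 − 4.5×20)×10 = 3100 mm²; tension across gage: (96 − 2×20)×10 = 560 mm². R_n = min(0.6×450×3100, 0.6×345×4900) + 1.0×450×560 = min(837, 1014.3) + 252 = 1089 kN. φR_n = 0.75 × 1089 = 816.8 kN.
Governing: min(2619.3, 1895.4, 524.7, 816.8) = 524.7 kN → gross-section yield.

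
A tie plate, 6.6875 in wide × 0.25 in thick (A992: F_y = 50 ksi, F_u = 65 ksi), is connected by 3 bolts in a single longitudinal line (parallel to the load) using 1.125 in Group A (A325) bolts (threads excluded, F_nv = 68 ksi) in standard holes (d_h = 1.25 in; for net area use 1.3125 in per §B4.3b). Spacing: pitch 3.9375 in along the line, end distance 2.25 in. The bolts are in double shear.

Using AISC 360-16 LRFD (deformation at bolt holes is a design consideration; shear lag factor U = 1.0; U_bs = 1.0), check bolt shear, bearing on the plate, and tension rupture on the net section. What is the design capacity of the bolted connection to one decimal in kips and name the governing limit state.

65.5 kips (net-section rupture governs)

Bolt shear: A_b = π(1.125)²/4 = 0.99402 in². φR_n = 0.75 × 68 × 0.99402 × 3 × 2 = 304.2 kips.
Bearing (0.25 in plate, F_u = 65 ksi): end bolts L_c = 2.25 − 1.25/2 = 1.625, R_n = min(1.2×1.625×0.25×65, 2.4×1.125×0.25×65) = 31.688 kips/bolt; interior L_c = 3.9375 − 1.25 = 2.6875, R_n = 43.875 kips/bolt. φR_n = 0.75 × (1×31.688 + 2×43.875) = 89.6 kips.
Tension rupture (net): A_n = (6.6875 − 1×1.3125)×0.25 = 1.3438 in² (U = 1.0, A_e = A_n). φR_n = 0.75 × 65 × 1.3438 = 65.5 kips.
Governing: min(304.2, 89.6, 65.5) = 65.5 kips → net-section rupture.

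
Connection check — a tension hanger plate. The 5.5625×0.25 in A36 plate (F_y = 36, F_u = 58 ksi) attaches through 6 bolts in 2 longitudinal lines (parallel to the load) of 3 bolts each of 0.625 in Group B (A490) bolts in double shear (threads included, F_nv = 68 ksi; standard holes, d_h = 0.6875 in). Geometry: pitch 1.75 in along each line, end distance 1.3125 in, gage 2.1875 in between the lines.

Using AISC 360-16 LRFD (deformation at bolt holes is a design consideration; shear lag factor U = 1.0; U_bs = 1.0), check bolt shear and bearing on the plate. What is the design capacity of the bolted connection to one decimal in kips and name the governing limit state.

Bolt shear: A_b = π(0.625)²/4 = 0.3068 in². φR_n = 0.75 × 68 × 0.3068 × 6 × 2 = 187.8 kips.
Bearing (0.25 in plate, F_u = 58 ksi): end bolts L_c = 1.3125 − 0.6875/2 = 0.96875, R_n = min(1.2×0.96875×0.25×58, 2.4×0.625×0.25×58) = 16.856 kips/bolt; interior L_c = 1.75 − 0.6875 = 1.0625, R_n = 18.488 kips/bolt. φR_n = 0.75 × (2×16.856 + 4×18.488) = 80.7 kips.
Governing: min(187.8, 80.7) = 80.7 kips → bearing.

80.7 kips (bearing governs)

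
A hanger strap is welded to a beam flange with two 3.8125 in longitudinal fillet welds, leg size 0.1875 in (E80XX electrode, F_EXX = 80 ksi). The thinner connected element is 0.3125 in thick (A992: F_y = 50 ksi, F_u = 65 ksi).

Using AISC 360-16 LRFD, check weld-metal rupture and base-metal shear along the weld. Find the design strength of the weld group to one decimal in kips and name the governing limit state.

36.4 kips (weld metal governs)

Weld metal: throat = 0.707×0.1875 = 0.13256 in, L = 2×3.8125 = 7.625 in. φR_n = 0.75 × 0.6 × 80 × 0.13256 × 7.625 = 36.4 kips.
Base metal shear (0.3125 in plate): yield φR_n = 1.0×0.6×50×0.3125×7.625 = 71.5 kips; rupture φR_n = 0.75×0.6×65×0.3125×7.625 = 69.7 kips; take 69.7 kips (rupture).
Governing: min(36.4, 69.7) = 36.4 kips → weld metal.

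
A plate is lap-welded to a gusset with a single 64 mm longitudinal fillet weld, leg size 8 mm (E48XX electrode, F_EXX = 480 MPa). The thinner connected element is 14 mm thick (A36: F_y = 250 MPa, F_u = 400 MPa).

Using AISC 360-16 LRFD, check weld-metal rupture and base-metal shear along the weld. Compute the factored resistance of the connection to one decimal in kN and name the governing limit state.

78.2 kN (weld metal governs)

Weld metal: throat = 0.707×8 = 5.656 mm, L = 64 mm. φR_n = 0.75 × 0.6 × 480 × 5.656 × 64 = 78.2 kN.
Base metal shear (14 mm plate): yield φR_n = 1.0×0.6×250×14×64 = 134.4 kN; rupture φR_n = 0.75×0.6×400×14×64 = 161.3 kN; take 134.4 kN (yield).
Governing: min(78.2, 134.4) = 78.2 kN → weld metal.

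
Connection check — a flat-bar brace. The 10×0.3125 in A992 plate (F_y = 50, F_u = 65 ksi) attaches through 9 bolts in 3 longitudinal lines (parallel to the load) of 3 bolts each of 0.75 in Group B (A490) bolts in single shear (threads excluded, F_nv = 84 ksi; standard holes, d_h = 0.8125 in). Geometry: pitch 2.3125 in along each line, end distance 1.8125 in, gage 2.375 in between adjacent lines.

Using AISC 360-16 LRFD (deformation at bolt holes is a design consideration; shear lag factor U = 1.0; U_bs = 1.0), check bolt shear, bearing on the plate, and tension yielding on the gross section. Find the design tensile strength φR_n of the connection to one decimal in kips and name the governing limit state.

140.6 kips (gross-section yield governs)

Bolt shear: A_b = π(0.75)²/4 = 0.44179 in². φR_n = 0.75 × 84 × 0.44179 × 9 × 1 = 250.5 kips.
Bearing (0.3125 in plate, F_u = 65 ksi): end bolts L_c = 1.8125 − 0.8125/2 = 1.40625, R_n = min(1.2×1.40625×0.3125×65, 2.4×0.75×0.3125×65) = 34.277 kips/bolt; interior L_c = 2.3125 − 0.8125 = 1.5, R_n = 36.563 kips/bolt. φR_n = 0.75 × (3×34.277 + 6×36.563) = 241.7 kips.
Tension yield (gross): A_g = 10×0.3125 = 3.125 in². φR_n = 0.90 × 50 × 3.125 = 140.6 kips.
Governing: min(250.5, 241.7, 140.6) = 140.6 kips → gross-section yield.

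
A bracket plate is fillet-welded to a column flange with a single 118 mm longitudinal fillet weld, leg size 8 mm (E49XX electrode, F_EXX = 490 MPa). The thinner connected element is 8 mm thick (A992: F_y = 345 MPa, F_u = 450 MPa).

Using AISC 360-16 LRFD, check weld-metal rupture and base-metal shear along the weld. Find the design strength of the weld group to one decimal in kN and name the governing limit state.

Weld metal: throat = 0.707×8 = 5.656 mm, L = 118 mm. φR_n = 0.75 × 0.6 × 490 × 5.656 × 118 = 147.2 kN.
Base metal shear (8 mm plate): yield φR_n = 1.0×0.6×345×8×118 = 195.4 kN; rupture φR_n = 0.75×0.6×450×8×118 = 191.2 kN; take 191.2 kN (rupture).
Governing: min(147.2, 191.2) = 147.2 kN → weld metal.

147.2 kN (weld metal governs)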